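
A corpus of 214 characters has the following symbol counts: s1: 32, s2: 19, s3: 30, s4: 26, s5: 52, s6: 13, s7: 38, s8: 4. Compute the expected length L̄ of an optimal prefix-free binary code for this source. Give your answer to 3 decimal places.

Probabilities are the counts divided by 214.
Repeatedly combine the two least-probable nodes; the expected code length is the sum of the merged weights.
merge 2/107 + 13/214 → 17/214
merge 17/214 + 19/214 → 18/107
merge 13/107 + 15/107 → 28/107
merge 16/107 + 18/107 → 34/107
merge 19/107 + 26/107 → 45/107
merge 28/107 + 34/107 → 62/107
merge 45/107 + 62/107 → 1
L = 17/214 + 18/107 + 28/107 + 34/107 + 45/107 + 62/107 + 1 = 605/214 ≈ 2.827 bits/symbol.

2.827 bits/symbol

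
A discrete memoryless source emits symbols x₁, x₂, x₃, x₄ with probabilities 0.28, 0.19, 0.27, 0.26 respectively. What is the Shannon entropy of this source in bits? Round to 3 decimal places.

H = −Σ pᵢ log₂ pᵢ.
−0.28·log₂(0.28) = 0.5142
−0.19·log₂(0.19) = 0.4552
−0.27·log₂(0.27) = 0.5100
−0.26·log₂(0.26) = 0.5053
Sum ≈ 1.9848 → 1.985 bits.

1.985 bits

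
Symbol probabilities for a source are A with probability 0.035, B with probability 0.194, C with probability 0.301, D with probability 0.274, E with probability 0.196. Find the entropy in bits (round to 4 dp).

2.1222 bits

H = −Σ pᵢ log₂ pᵢ.
−0.035·log₂(0.035) = 0.1693
−0.194·log₂(0.194) = 0.4590
−0.301·log₂(0.301) = 0.5214
−0.274·log₂(0.274) = 0.5118
−0.196·log₂(0.196) = 0.4608
Sum ≈ 2.1222 → 2.1222 bits.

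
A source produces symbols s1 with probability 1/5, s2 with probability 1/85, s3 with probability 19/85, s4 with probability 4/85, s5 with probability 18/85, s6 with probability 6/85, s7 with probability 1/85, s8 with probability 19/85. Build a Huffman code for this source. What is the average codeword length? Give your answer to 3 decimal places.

2.576 bits/symbol

Repeatedly combine the two least-probable nodes; the expected code length is the sum of the merged weights.
merge 1/85 + 1/85 → 2/85
merge 2/85 + 4/85 → 6/85
merge 6/85 + 6/85 → 12/85
merge 12/85 + 1/5 → 29/85
merge 18/85 + 19/85 → 37/85
merge 19/85 + 29/85 → 48/85
merge 37/85 + 48/85 → 1
L = 2/85 + 6/85 + 12/85 + 29/85 + 37/85 + 48/85 + 1 = 219/85 ≈ 2.576 bits/symbol.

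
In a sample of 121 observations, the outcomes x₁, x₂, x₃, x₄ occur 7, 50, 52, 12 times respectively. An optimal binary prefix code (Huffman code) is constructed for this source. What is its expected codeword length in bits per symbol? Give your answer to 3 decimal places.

Probabilities are the counts divided by 121.
Repeatedly combine the two least-probable nodes; the expected code length is the sum of the merged weights.
merge 7/121 + 12/121 → 19/121
merge 19/121 + 50/121 → 69/121
merge 52/121 + 69/121 → 1
L = 19/121 + 69/121 + 1 = 19/11 ≈ 1.727 bits/symbol.

1.727 bits/symbol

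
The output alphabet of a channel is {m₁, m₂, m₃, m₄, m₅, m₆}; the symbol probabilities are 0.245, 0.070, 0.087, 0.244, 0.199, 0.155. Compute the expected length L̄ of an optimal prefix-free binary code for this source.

Repeatedly combine the two least-probable nodes; the expected code length is the sum of the merged weights.
merge 7/100 + 87/1000 → 157/1000
merge 31/200 + 157/1000 → 39/125
merge 199/1000 + 61/250 → 443/1000
merge 49/200 + 39/125 → 557/1000
merge 443/1000 + 557/1000 → 1
L = 157/1000 + 39/125 + 443/1000 + 557/1000 + 1 = 2469/1000 = 2.469 bits/symbol.

2.469 bits/symbol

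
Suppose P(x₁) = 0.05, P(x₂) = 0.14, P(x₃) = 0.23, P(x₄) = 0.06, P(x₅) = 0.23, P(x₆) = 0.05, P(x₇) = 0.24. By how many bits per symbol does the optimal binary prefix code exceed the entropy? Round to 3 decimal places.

0.018 bits

Entropy H = −Σ p log₂ p ≈ 2.5423 bits.
Huffman merges: 1/20+1/20→1/10; 3/50+1/10→4/25; 7/50+4/25→3/10; 23/100+23/100→23/50; 6/25+3/10→27/50; 23/50+27/50→1. L = 64/25 ≈ 2.5600.
L − H = 2.5600 − 2.5423 = 0.018 bits.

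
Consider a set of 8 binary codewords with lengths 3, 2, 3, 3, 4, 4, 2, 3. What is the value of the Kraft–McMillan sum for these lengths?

1.125

With common denominator 2^4 = 16: Σ 2^(−ℓᵢ) = 2/16 + 4/16 + 2/16 + 2/16 + 1/16 + 1/16 + 4/16 + 2/16 = 18/16 = 1.125.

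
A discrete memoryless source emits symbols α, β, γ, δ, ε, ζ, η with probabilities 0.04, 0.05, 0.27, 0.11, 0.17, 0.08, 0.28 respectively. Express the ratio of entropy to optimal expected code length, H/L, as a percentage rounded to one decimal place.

Entropy H = −Σ p log₂ p ≈ 2.5025 bits.
Huffman merges: 1/25+1/20→9/100; 2/25+9/100→17/100; 11/100+17/100→7/25; 17/100+27/100→11/25; 7/25+7/25→14/25; 11/25+14/25→1. L = 127/50 ≈ 2.5400.
Efficiency = H/L = 2.5025/2.5400 = 98.5%.

98.5%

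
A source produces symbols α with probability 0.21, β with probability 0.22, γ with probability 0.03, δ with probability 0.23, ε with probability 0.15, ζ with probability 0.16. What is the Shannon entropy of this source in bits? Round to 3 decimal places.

2.426 bits

H = −Σ pᵢ log₂ pᵢ.
−0.21·log₂(0.21) = 0.4728
−0.22·log₂(0.22) = 0.4806
−0.03·log₂(0.03) = 0.1518
−0.23·log₂(0.23) = 0.4877
−0.15·log₂(0.15) = 0.4105
−0.16·log₂(0.16) = 0.4230
Sum ≈ 2.4264 → 2.426 bits.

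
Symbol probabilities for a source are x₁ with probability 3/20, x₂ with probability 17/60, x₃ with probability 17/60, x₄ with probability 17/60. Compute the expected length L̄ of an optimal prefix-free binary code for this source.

2 bits/symbol

Repeatedly combine the two least-probable nodes; the expected code length is the sum of the merged weights.
merge 3/20 + 17/60 → 13/30
merge 17/60 + 17/60 → 17/30
merge 13/30 + 17/30 → 1
L = 13/30 + 17/30 + 1 = 2 bits/symbol.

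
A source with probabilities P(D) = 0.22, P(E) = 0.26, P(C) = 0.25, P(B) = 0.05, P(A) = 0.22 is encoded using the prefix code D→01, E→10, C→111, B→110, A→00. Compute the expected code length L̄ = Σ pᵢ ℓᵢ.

2.3 bits/symbol

L̄ = Σ pᵢ·ℓᵢ = 0.22·2 + 0.26·2 + 0.25·3 + 0.05·3 + 0.22·2 = 2.3 bits/symbol.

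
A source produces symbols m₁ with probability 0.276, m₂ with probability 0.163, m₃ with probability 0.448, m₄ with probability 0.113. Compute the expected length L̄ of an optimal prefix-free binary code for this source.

1.828 bits/symbol

Repeatedly combine the two least-probable nodes; the expected code length is the sum of the merged weights.
merge 113/1000 + 163/1000 → 69/250
merge 69/250 + 69/250 → 69/125
merge 56/125 + 69/125 → 1
L = 69/250 + 69/125 + 1 = 457/250 = 1.828 bits/symbol.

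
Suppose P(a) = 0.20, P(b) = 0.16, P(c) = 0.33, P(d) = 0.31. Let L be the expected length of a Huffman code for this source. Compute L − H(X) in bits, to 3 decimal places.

Entropy H = −Σ p log₂ p ≈ 1.9390 bits.
Huffman merges: 4/25+1/5→9/25; 31/100+33/100→16/25; 9/25+16/25→1. L = 2 ≈ 2.0000.
L − H = 2.0000 − 1.9390 = 0.061 bits.

0.061 bits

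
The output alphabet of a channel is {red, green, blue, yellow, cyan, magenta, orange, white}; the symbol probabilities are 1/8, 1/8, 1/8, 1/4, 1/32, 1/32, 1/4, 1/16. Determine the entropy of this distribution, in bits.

Each probability is a power of 1/2, so log₂(1/p) is an integer.
H = Σ p·log₂(1/p) = 1/8·3 + 1/8·3 + 1/8·3 + 1/4·2 + 1/32·5 + 1/32·5 + 1/4·2 + 1/16·4 = 2.6875 bits.

2.6875 bits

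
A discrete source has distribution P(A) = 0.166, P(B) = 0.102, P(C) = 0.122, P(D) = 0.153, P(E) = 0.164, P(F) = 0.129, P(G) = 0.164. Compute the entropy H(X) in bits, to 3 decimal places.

2.787 bits

H = −Σ pᵢ log₂ pᵢ.
−0.166·log₂(0.166) = 0.4301
−0.102·log₂(0.102) = 0.3359
−0.122·log₂(0.122) = 0.3703
−0.153·log₂(0.153) = 0.4144
−0.164·log₂(0.164) = 0.4278
−0.129·log₂(0.129) = 0.3811
−0.164·log₂(0.164) = 0.4278
Sum ≈ 2.7873 → 2.787 bits.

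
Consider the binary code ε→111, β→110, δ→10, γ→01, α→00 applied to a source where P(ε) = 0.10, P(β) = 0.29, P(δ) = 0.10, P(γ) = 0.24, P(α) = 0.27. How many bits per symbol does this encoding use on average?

L̄ = Σ pᵢ·ℓᵢ = 0.10·3 + 0.29·3 + 0.10·2 + 0.24·2 + 0.27·2 = 2.39 bits/symbol.

2.39 bits/symbol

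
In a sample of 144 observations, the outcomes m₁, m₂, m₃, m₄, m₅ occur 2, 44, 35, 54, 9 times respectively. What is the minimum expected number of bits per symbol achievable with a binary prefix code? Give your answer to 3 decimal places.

2.021 bits/symbol

Probabilities are the counts divided by 144.
Repeatedly combine the two least-probable nodes; the expected code length is the sum of the merged weights.
merge 1/72 + 1/16 → 11/144
merge 11/144 + 35/144 → 23/72
merge 11/36 + 23/72 → 5/8
merge 3/8 + 5/8 → 1
L = 11/144 + 23/72 + 5/8 + 1 = 97/48 ≈ 2.021 bits/symbol.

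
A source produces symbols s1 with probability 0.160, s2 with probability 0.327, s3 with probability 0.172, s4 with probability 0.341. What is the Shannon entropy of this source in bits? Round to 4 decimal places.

H = −Σ pᵢ log₂ pᵢ.
−0.160·log₂(0.160) = 0.4230
−0.327·log₂(0.327) = 0.5273
−0.172·log₂(0.172) = 0.4368
−0.341·log₂(0.341) = 0.5293
Sum ≈ 1.9164 → 1.9164 bits.

1.9164 bits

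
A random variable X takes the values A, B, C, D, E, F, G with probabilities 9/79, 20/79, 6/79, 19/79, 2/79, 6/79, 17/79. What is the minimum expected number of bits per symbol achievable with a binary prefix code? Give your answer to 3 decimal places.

Repeatedly combine the two least-probable nodes; the expected code length is the sum of the merged weights.
merge 2/79 + 6/79 → 8/79
merge 6/79 + 8/79 → 14/79
merge 9/79 + 14/79 → 23/79
merge 17/79 + 19/79 → 36/79
merge 20/79 + 23/79 → 43/79
merge 36/79 + 43/79 → 1
L = 8/79 + 14/79 + 23/79 + 36/79 + 43/79 + 1 = 203/79 ≈ 2.570 bits/symbol.

2.570 bits/symbol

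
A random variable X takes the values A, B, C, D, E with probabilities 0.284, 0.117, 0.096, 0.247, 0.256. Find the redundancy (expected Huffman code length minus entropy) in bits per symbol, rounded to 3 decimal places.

Entropy H = −Σ p log₂ p ≈ 2.2040 bits.
Huffman merges: 12/125+117/1000→213/1000; 213/1000+247/1000→23/50; 32/125+71/250→27/50; 23/50+27/50→1. L = 2213/1000 ≈ 2.2130.
L − H = 2.2130 − 2.2040 = 0.009 bits.

0.009 bits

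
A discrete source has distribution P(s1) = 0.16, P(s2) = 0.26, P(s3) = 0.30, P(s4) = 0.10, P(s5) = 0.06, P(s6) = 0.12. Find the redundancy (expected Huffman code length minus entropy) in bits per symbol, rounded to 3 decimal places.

0.048 bits

Entropy H = −Σ p log₂ p ≈ 2.3922 bits.
Huffman merges: 3/50+1/10→4/25; 3/25+4/25→7/25; 4/25+13/50→21/50; 7/25+3/10→29/50; 21/50+29/50→1. L = 61/25 ≈ 2.4400.
L − H = 2.4400 − 2.3922 = 0.048 bits.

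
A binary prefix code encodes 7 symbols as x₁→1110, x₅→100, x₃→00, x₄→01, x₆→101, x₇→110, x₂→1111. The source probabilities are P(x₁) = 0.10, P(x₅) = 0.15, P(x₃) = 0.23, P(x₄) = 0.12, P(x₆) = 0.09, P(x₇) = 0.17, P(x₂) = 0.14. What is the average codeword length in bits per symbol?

2.89 bits/symbol

L̄ = Σ pᵢ·ℓᵢ = 0.10·4 + 0.15·3 + 0.23·2 + 0.12·2 + 0.09·3 + 0.17·3 + 0.14·4 = 2.89 bits/symbol.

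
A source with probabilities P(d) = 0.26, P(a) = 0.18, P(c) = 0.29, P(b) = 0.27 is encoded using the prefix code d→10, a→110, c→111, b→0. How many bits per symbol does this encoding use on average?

L̄ = Σ pᵢ·ℓᵢ = 0.26·2 + 0.18·3 + 0.29·3 + 0.27·1 = 2.2 bits/symbol.

2.2 bits/symbol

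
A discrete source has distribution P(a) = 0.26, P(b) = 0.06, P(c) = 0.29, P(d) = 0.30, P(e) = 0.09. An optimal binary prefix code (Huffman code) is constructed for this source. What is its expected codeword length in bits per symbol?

2.15 bits/symbol

Repeatedly combine the two least-probable nodes; the expected code length is the sum of the merged weights.
merge 3/50 + 9/100 → 3/20
merge 3/20 + 13/50 → 41/100
merge 29/100 + 3/10 → 59/100
merge 41/100 + 59/100 → 1
L = 3/20 + 41/100 + 59/100 + 1 = 43/20 = 2.15 bits/symbol.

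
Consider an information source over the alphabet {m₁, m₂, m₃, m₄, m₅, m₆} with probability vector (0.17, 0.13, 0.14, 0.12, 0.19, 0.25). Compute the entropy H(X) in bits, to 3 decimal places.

2.537 bits

H = −Σ pᵢ log₂ pᵢ.
−0.17·log₂(0.17) = 0.4346
−0.13·log₂(0.13) = 0.3826
−0.14·log₂(0.14) = 0.3971
−0.12·log₂(0.12) = 0.3671
−0.19·log₂(0.19) = 0.4552
−0.25·log₂(0.25) = 0.5000
Sum ≈ 2.5366 → 2.537 bits.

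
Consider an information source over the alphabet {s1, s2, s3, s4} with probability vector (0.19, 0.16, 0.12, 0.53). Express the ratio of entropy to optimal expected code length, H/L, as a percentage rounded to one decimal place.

Entropy H = −Σ p log₂ p ≈ 1.7308 bits.
Huffman merges: 3/25+4/25→7/25; 19/100+7/25→47/100; 47/100+53/100→1. L = 7/4 ≈ 1.7500.
Efficiency = H/L = 1.7308/1.7500 = 98.9%.

98.9%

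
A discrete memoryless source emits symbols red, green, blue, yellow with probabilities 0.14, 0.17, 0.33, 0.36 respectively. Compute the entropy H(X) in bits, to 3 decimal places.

1.890 bits

H = −Σ pᵢ log₂ pᵢ.
−0.14·log₂(0.14) = 0.3971
−0.17·log₂(0.17) = 0.4346
−0.33·log₂(0.33) = 0.5278
−0.36·log₂(0.36) = 0.5306
Sum ≈ 1.8901 → 1.890 bits.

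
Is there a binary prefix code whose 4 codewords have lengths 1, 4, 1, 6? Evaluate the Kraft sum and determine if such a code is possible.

1.078125; no

With common denominator 2^6 = 64: Σ 2^(−ℓᵢ) = 32/64 + 4/64 + 32/64 + 1/64 = 69/64 = 1.078125.
Kraft's inequality requires Σ ≤ 1; here Σ = 1.078125 > 1, so no such prefix code exists.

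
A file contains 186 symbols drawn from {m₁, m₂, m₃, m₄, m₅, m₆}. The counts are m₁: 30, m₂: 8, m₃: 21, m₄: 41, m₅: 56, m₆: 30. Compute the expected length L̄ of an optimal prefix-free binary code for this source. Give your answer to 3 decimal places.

Probabilities are the counts divided by 186.
Repeatedly combine the two least-probable nodes; the expected code length is the sum of the merged weights.
merge 4/93 + 7/62 → 29/186
merge 29/186 + 5/31 → 59/186
merge 5/31 + 41/186 → 71/186
merge 28/93 + 59/186 → 115/186
merge 71/186 + 115/186 → 1
L = 29/186 + 59/186 + 71/186 + 115/186 + 1 = 230/93 ≈ 2.473 bits/symbol.

2.473 bits/symbol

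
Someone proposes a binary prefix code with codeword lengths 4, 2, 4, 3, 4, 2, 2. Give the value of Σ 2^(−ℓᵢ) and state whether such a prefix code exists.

1.0625; no

With common denominator 2^4 = 16: Σ 2^(−ℓᵢ) = 1/16 + 4/16 + 1/16 + 2/16 + 1/16 + 4/16 + 4/16 = 17/16 = 1.0625.
Kraft's inequality requires Σ ≤ 1; here Σ = 1.0625 > 1, so no such prefix code exists.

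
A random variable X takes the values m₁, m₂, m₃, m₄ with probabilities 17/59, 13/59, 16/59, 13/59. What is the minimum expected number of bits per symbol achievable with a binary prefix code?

2 bits/symbol

Repeatedly combine the two least-probable nodes; the expected code length is the sum of the merged weights.
merge 13/59 + 13/59 → 26/59
merge 16/59 + 17/59 → 33/59
merge 26/59 + 33/59 → 1
L = 26/59 + 33/59 + 1 = 2 bits/symbol.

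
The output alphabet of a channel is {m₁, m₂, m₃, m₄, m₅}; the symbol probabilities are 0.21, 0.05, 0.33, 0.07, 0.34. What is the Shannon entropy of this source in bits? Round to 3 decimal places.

2.014 bits

H = −Σ pᵢ log₂ pᵢ.
−0.21·log₂(0.21) = 0.4728
−0.05·log₂(0.05) = 0.2161
−0.33·log₂(0.33) = 0.5278
−0.07·log₂(0.07) = 0.2686
−0.34·log₂(0.34) = 0.5292
Sum ≈ 2.0145 → 2.014 bits.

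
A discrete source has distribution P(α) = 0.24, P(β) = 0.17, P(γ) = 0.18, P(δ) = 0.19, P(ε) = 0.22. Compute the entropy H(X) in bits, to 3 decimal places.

2.310 bits

H = −Σ pᵢ log₂ pᵢ.
−0.24·log₂(0.24) = 0.4941
−0.17·log₂(0.17) = 0.4346
−0.18·log₂(0.18) = 0.4453
−0.19·log₂(0.19) = 0.4552
−0.22·log₂(0.22) = 0.4806
Sum ≈ 2.3098 → 2.310 bits.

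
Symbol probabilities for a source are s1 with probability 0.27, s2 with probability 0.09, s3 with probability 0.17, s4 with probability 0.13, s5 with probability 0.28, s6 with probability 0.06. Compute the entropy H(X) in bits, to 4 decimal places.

2.3977 bits

H = −Σ pᵢ log₂ pᵢ.
−0.27·log₂(0.27) = 0.5100
−0.09·log₂(0.09) = 0.3127
−0.17·log₂(0.17) = 0.4346
−0.13·log₂(0.13) = 0.3826
−0.28·log₂(0.28) = 0.5142
−0.06·log₂(0.06) = 0.2435
Sum ≈ 2.3977 → 2.3977 bits.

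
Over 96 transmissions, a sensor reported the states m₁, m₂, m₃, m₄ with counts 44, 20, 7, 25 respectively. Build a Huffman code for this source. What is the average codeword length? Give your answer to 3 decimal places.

Probabilities are the counts divided by 96.
Repeatedly combine the two least-probable nodes; the expected code length is the sum of the merged weights.
merge 7/96 + 5/24 → 9/32
merge 25/96 + 9/32 → 13/24
merge 11/24 + 13/24 → 1
L = 9/32 + 13/24 + 1 = 175/96 ≈ 1.823 bits/symbol.

1.823 bits/symbol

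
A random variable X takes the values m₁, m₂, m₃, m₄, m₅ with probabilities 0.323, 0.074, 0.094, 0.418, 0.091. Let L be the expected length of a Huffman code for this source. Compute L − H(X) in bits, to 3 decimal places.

0.040 bits

Entropy H = −Σ p log₂ p ≈ 1.9659 bits.
Huffman merges: 37/500+91/1000→33/200; 47/500+33/200→259/1000; 259/1000+323/1000→291/500; 209/500+291/500→1. L = 1003/500 ≈ 2.0060.
L − H = 2.0060 − 1.9659 = 0.040 bits.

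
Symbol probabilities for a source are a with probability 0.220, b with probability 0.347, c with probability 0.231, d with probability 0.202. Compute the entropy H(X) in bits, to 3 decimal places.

1.965 bits

H = −Σ pᵢ log₂ pᵢ.
−0.220·log₂(0.220) = 0.4806
−0.347·log₂(0.347) = 0.5299
−0.231·log₂(0.231) = 0.4883
−0.202·log₂(0.202) = 0.4661
Sum ≈ 1.9649 → 1.965 bits.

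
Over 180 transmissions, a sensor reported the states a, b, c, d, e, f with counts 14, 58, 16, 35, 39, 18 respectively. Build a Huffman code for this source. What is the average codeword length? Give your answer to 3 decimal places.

2.433 bits/symbol

Probabilities are the counts divided by 180.
Repeatedly combine the two least-probable nodes; the expected code length is the sum of the merged weights.
merge 7/90 + 4/45 → 1/6
merge 1/10 + 1/6 → 4/15
merge 7/36 + 13/60 → 37/90
merge 4/15 + 29/90 → 53/90
merge 37/90 + 53/90 → 1
L = 1/6 + 4/15 + 37/90 + 53/90 + 1 = 73/30 ≈ 2.433 bits/symbol.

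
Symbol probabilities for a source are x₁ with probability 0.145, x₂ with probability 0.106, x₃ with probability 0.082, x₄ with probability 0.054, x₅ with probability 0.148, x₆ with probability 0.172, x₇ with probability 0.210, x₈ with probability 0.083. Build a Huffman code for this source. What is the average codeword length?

Repeatedly combine the two least-probable nodes; the expected code length is the sum of the merged weights.
merge 27/500 + 41/500 → 17/125
merge 83/1000 + 53/500 → 189/1000
merge 17/125 + 29/200 → 281/1000
merge 37/250 + 43/250 → 8/25
merge 189/1000 + 21/100 → 399/1000
merge 281/1000 + 8/25 → 601/1000
merge 399/1000 + 601/1000 → 1
L = 17/125 + 189/1000 + 281/1000 + 8/25 + 399/1000 + 601/1000 + 1 = 1463/500 = 2.926 bits/symbol.

2.926 bits/symbol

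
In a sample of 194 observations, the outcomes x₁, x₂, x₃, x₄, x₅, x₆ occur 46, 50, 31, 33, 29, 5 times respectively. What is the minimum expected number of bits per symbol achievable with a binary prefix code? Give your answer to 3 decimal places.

2.505 bits/symbol

Probabilities are the counts divided by 194.
Repeatedly combine the two least-probable nodes; the expected code length is the sum of the merged weights.
merge 5/194 + 29/194 → 17/97
merge 31/194 + 33/194 → 32/97
merge 17/97 + 23/97 → 40/97
merge 25/97 + 32/97 → 57/97
merge 40/97 + 57/97 → 1
L = 17/97 + 32/97 + 40/97 + 57/97 + 1 = 243/97 ≈ 2.505 bits/symbol.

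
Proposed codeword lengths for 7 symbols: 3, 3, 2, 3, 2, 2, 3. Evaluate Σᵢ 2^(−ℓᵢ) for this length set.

1.25

With common denominator 2^3 = 8: Σ 2^(−ℓᵢ) = 1/8 + 1/8 + 2/8 + 1/8 + 2/8 + 2/8 + 1/8 = 10/8 = 1.25.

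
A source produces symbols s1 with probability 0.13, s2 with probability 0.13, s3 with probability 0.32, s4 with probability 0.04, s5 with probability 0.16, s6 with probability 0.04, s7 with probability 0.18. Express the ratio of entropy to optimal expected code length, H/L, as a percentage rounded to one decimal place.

98.1%

Entropy H = −Σ p log₂ p ≈ 2.5312 bits.
Huffman merges: 1/25+1/25→2/25; 2/25+13/100→21/100; 13/100+4/25→29/100; 9/50+21/100→39/100; 29/100+8/25→61/100; 39/100+61/100→1. L = 129/50 ≈ 2.5800.
Efficiency = H/L = 2.5312/2.5800 = 98.1%.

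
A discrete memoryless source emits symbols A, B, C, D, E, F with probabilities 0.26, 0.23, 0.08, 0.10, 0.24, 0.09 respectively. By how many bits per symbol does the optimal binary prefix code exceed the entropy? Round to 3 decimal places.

0.017 bits

Entropy H = −Σ p log₂ p ≈ 2.4234 bits.
Huffman merges: 2/25+9/100→17/100; 1/10+17/100→27/100; 23/100+6/25→47/100; 13/50+27/100→53/100; 47/100+53/100→1. L = 61/25 ≈ 2.4400.
L − H = 2.4400 − 2.4234 = 0.017 bits.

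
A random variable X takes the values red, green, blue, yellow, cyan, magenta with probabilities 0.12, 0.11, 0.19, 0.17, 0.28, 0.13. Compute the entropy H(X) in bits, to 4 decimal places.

H = −Σ pᵢ log₂ pᵢ.
−0.12·log₂(0.12) = 0.3671
−0.11·log₂(0.11) = 0.3503
−0.19·log₂(0.19) = 0.4552
−0.17·log₂(0.17) = 0.4346
−0.28·log₂(0.28) = 0.5142
−0.13·log₂(0.13) = 0.3826
Sum ≈ 2.5040 → 2.5040 bits.

2.5040 bits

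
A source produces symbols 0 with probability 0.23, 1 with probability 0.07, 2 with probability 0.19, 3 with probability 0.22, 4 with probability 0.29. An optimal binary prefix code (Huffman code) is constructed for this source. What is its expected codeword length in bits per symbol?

2.26 bits/symbol

Repeatedly combine the two least-probable nodes; the expected code length is the sum of the merged weights.
merge 7/100 + 19/100 → 13/50
merge 11/50 + 23/100 → 9/20
merge 13/50 + 29/100 → 11/20
merge 9/20 + 11/20 → 1
L = 13/50 + 9/20 + 11/20 + 1 = 113/50 = 2.26 bits/symbol.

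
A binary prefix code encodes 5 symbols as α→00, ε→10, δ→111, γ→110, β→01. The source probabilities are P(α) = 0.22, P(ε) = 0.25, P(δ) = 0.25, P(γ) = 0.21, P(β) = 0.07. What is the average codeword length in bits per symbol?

2.46 bits/symbol

L̄ = Σ pᵢ·ℓᵢ = 0.22·2 + 0.25·2 + 0.25·3 + 0.21·3 + 0.07·2 = 2.46 bits/symbol.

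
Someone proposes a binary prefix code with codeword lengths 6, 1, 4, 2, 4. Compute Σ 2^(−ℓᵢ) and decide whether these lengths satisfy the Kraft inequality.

With common denominator 2^6 = 64: Σ 2^(−ℓᵢ) = 1/64 + 32/64 + 4/64 + 16/64 + 4/64 = 57/64 = 0.890625.
Kraft's inequality requires Σ ≤ 1; here Σ = 0.890625 ≤ 1, so such a prefix code exists.

0.890625; yes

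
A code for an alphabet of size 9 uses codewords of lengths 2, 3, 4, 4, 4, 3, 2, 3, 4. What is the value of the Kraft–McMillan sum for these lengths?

With common denominator 2^4 = 16: Σ 2^(−ℓᵢ) = 4/16 + 2/16 + 1/16 + 1/16 + 1/16 + 2/16 + 4/16 + 2/16 + 1/16 = 18/16 = 1.125.

1.125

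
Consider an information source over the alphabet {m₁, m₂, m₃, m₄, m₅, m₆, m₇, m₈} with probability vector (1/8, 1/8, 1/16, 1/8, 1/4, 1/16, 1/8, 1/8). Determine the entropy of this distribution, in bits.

2.875 bits

Each probability is a power of 1/2, so log₂(1/p) is an integer.
H = Σ p·log₂(1/p) = 1/8·3 + 1/8·3 + 1/16·4 + 1/8·3 + 1/4·2 + 1/16·4 + 1/8·3 + 1/8·3 = 2.875 bits.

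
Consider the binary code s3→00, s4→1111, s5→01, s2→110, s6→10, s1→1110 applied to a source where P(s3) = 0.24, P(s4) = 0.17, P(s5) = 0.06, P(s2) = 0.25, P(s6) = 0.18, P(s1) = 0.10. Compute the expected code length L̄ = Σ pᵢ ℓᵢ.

L̄ = Σ pᵢ·ℓᵢ = 0.24·2 + 0.17·4 + 0.06·2 + 0.25·3 + 0.18·2 + 0.10·4 = 2.79 bits/symbol.

2.79 bits/symbol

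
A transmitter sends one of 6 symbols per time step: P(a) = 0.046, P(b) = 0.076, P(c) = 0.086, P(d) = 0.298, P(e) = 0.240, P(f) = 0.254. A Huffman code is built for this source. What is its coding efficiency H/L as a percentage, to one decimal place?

99.1%

Entropy H = −Σ p log₂ p ≈ 2.3081 bits.
Huffman merges: 23/500+19/250→61/500; 43/500+61/500→26/125; 26/125+6/25→56/125; 127/500+149/500→69/125; 56/125+69/125→1. L = 233/100 ≈ 2.3300.
Efficiency = H/L = 2.3081/2.3300 = 99.1%.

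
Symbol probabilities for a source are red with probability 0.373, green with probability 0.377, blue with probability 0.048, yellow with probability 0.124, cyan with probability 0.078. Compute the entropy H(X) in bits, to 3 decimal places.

H = −Σ pᵢ log₂ pᵢ.
−0.373·log₂(0.373) = 0.5307
−0.377·log₂(0.377) = 0.5306
−0.048·log₂(0.048) = 0.2103
−0.124·log₂(0.124) = 0.3734
−0.078·log₂(0.078) = 0.2871
Sum ≈ 1.9320 → 1.932 bits.

1.932 bits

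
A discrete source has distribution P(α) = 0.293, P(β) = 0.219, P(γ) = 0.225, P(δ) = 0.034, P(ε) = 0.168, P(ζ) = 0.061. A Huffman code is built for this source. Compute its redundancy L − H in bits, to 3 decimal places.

Entropy H = −Σ p log₂ p ≈ 2.3273 bits.
Huffman merges: 17/500+61/1000→19/200; 19/200+21/125→263/1000; 219/1000+9/40→111/250; 263/1000+293/1000→139/250; 111/250+139/250→1. L = 1179/500 ≈ 2.3580.
L − H = 2.3580 − 2.3273 = 0.031 bits.

0.031 bits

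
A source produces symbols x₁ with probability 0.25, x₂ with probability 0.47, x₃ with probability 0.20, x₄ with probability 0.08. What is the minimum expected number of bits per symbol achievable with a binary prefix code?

Repeatedly combine the two least-probable nodes; the expected code length is the sum of the merged weights.
merge 2/25 + 1/5 → 7/25
merge 1/4 + 7/25 → 53/100
merge 47/100 + 53/100 → 1
L = 7/25 + 53/100 + 1 = 181/100 = 1.81 bits/symbol.

1.81 bits/symbol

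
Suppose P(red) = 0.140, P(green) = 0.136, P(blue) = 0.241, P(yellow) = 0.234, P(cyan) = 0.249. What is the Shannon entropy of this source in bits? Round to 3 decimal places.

H = −Σ pᵢ log₂ pᵢ.
−0.140·log₂(0.140) = 0.3971
−0.136·log₂(0.136) = 0.3915
−0.241·log₂(0.241) = 0.4947
−0.234·log₂(0.234) = 0.4903
−0.249·log₂(0.249) = 0.4994
Sum ≈ 2.2731 → 2.273 bits.

2.273 bits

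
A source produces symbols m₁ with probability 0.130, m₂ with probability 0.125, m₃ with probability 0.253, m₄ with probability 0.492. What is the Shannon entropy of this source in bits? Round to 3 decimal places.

H = −Σ pᵢ log₂ pᵢ.
−0.130·log₂(0.130) = 0.3826
−0.125·log₂(0.125) = 0.3750
−0.253·log₂(0.253) = 0.5016
−0.492·log₂(0.492) = 0.5034
Sum ≈ 1.7627 → 1.763 bits.

1.763 bits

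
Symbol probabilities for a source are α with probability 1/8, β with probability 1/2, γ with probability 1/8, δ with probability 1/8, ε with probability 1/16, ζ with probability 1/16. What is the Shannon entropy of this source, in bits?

2.125 bits

Each probability is a power of 1/2, so log₂(1/p) is an integer.
H = Σ p·log₂(1/p) = 1/8·3 + 1/2·1 + 1/8·3 + 1/8·3 + 1/16·4 + 1/16·4 = 2.125 bits.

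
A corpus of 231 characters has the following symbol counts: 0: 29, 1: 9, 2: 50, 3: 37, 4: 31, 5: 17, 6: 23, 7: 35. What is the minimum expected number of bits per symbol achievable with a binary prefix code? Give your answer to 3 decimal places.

Probabilities are the counts divided by 231.
Repeatedly combine the two least-probable nodes; the expected code length is the sum of the merged weights.
merge 3/77 + 17/231 → 26/231
merge 23/231 + 26/231 → 7/33
merge 29/231 + 31/231 → 20/77
merge 5/33 + 37/231 → 24/77
merge 7/33 + 50/231 → 3/7
merge 20/77 + 24/77 → 4/7
merge 3/7 + 4/7 → 1
L = 26/231 + 7/33 + 20/77 + 24/77 + 3/7 + 4/7 + 1 = 223/77 ≈ 2.896 bits/symbol.

2.896 bits/symbol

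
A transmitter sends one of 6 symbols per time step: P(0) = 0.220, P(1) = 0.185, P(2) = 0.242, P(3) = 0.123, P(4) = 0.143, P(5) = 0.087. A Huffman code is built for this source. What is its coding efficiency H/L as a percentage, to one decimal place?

98.7%

Entropy H = −Σ p log₂ p ≈ 2.5059 bits.
Huffman merges: 87/1000+123/1000→21/100; 143/1000+37/200→41/125; 21/100+11/50→43/100; 121/500+41/125→57/100; 43/100+57/100→1. L = 1269/500 ≈ 2.5380.
Efficiency = H/L = 2.5059/2.5380 = 98.7%.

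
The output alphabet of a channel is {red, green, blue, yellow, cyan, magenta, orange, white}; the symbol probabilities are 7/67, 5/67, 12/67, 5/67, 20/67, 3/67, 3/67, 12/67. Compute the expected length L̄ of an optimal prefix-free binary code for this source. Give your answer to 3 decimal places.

Repeatedly combine the two least-probable nodes; the expected code length is the sum of the merged weights.
merge 3/67 + 3/67 → 6/67
merge 5/67 + 5/67 → 10/67
merge 6/67 + 7/67 → 13/67
merge 10/67 + 12/67 → 22/67
merge 12/67 + 13/67 → 25/67
merge 20/67 + 22/67 → 42/67
merge 25/67 + 42/67 → 1
L = 6/67 + 10/67 + 13/67 + 22/67 + 25/67 + 42/67 + 1 = 185/67 ≈ 2.761 bits/symbol.

2.761 bits/symbol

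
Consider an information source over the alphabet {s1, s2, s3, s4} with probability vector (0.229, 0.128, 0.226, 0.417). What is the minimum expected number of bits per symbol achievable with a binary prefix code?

Repeatedly combine the two least-probable nodes; the expected code length is the sum of the merged weights.
merge 16/125 + 113/500 → 177/500
merge 229/1000 + 177/500 → 583/1000
merge 417/1000 + 583/1000 → 1
L = 177/500 + 583/1000 + 1 = 1937/1000 = 1.937 bits/symbol.

1.937 bits/symbol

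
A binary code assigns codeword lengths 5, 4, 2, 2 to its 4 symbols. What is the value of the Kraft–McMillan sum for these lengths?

0.59375

With common denominator 2^5 = 32: Σ 2^(−ℓᵢ) = 1/32 + 2/32 + 8/32 + 8/32 = 19/32 = 0.59375.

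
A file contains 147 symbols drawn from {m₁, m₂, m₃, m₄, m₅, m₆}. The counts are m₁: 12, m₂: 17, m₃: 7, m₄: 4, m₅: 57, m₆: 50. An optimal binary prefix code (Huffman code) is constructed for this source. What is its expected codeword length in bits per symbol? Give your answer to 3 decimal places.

2.116 bits/symbol

Probabilities are the counts divided by 147.
Repeatedly combine the two least-probable nodes; the expected code length is the sum of the merged weights.
merge 4/147 + 1/21 → 11/147
merge 11/147 + 4/49 → 23/147
merge 17/147 + 23/147 → 40/147
merge 40/147 + 50/147 → 30/49
merge 19/49 + 30/49 → 1
L = 11/147 + 23/147 + 40/147 + 30/49 + 1 = 311/147 ≈ 2.116 bits/symbol.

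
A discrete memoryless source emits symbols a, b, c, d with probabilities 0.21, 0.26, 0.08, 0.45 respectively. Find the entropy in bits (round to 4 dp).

H = −Σ pᵢ log₂ pᵢ.
−0.21·log₂(0.21) = 0.4728
−0.26·log₂(0.26) = 0.5053
−0.08·log₂(0.08) = 0.2915
−0.45·log₂(0.45) = 0.5184
Sum ≈ 1.7880 → 1.7880 bits.

1.7880 bits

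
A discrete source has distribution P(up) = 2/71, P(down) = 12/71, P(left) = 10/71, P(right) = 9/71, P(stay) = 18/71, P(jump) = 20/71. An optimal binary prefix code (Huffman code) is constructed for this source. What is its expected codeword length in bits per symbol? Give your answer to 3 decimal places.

2.451 bits/symbol

Repeatedly combine the two least-probable nodes; the expected code length is the sum of the merged weights.
merge 2/71 + 9/71 → 11/71
merge 10/71 + 11/71 → 21/71
merge 12/71 + 18/71 → 30/71
merge 20/71 + 21/71 → 41/71
merge 30/71 + 41/71 → 1
L = 11/71 + 21/71 + 30/71 + 41/71 + 1 = 174/71 ≈ 2.451 bits/symbol.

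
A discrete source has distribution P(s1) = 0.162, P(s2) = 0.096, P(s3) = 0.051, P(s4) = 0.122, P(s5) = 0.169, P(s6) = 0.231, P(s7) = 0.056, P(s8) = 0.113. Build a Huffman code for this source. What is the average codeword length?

2.876 bits/symbol

Repeatedly combine the two least-probable nodes; the expected code length is the sum of the merged weights.
merge 51/1000 + 7/125 → 107/1000
merge 12/125 + 107/1000 → 203/1000
merge 113/1000 + 61/500 → 47/200
merge 81/500 + 169/1000 → 331/1000
merge 203/1000 + 231/1000 → 217/500
merge 47/200 + 331/1000 → 283/500
merge 217/500 + 283/500 → 1
L = 107/1000 + 203/1000 + 47/200 + 331/1000 + 217/500 + 283/500 + 1 = 719/250 = 2.876 bits/symbol.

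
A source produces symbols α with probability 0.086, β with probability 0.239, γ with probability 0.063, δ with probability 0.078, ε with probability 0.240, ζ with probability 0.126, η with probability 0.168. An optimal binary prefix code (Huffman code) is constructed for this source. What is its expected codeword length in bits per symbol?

2.662 bits/symbol

Repeatedly combine the two least-probable nodes; the expected code length is the sum of the merged weights.
merge 63/1000 + 39/500 → 141/1000
merge 43/500 + 63/500 → 53/250
merge 141/1000 + 21/125 → 309/1000
merge 53/250 + 239/1000 → 451/1000
merge 6/25 + 309/1000 → 549/1000
merge 451/1000 + 549/1000 → 1
L = 141/1000 + 53/250 + 309/1000 + 451/1000 + 549/1000 + 1 = 1331/500 = 2.662 bits/symbol.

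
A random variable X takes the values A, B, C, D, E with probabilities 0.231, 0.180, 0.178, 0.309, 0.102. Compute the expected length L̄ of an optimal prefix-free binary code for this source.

Repeatedly combine the two least-probable nodes; the expected code length is the sum of the merged weights.
merge 51/500 + 89/500 → 7/25
merge 9/50 + 231/1000 → 411/1000
merge 7/25 + 309/1000 → 589/1000
merge 411/1000 + 589/1000 → 1
L = 7/25 + 411/1000 + 589/1000 + 1 = 57/25 = 2.28 bits/symbol.

2.28 bits/symbol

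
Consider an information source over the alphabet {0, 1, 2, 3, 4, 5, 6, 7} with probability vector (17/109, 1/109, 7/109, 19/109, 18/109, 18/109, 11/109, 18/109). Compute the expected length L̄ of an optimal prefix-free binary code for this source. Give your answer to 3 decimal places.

2.899 bits/symbol

Repeatedly combine the two least-probable nodes; the expected code length is the sum of the merged weights.
merge 1/109 + 7/109 → 8/109
merge 8/109 + 11/109 → 19/109
merge 17/109 + 18/109 → 35/109
merge 18/109 + 18/109 → 36/109
merge 19/109 + 19/109 → 38/109
merge 35/109 + 36/109 → 71/109
merge 38/109 + 71/109 → 1
L = 8/109 + 19/109 + 35/109 + 36/109 + 38/109 + 71/109 + 1 = 316/109 ≈ 2.899 bits/symbol.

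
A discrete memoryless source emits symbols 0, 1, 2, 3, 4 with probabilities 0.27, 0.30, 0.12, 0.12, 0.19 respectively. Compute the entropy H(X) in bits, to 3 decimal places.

2.220 bits

H = −Σ pᵢ log₂ pᵢ.
−0.27·log₂(0.27) = 0.5100
−0.30·log₂(0.30) = 0.5211
−0.12·log₂(0.12) = 0.3671
−0.12·log₂(0.12) = 0.3671
−0.19·log₂(0.19) = 0.4552
Sum ≈ 2.2205 → 2.220 bits.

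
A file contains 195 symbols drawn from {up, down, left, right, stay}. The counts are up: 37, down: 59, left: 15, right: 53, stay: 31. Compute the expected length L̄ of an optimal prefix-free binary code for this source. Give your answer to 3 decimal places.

2.236 bits/symbol

Probabilities are the counts divided by 195.
Repeatedly combine the two least-probable nodes; the expected code length is the sum of the merged weights.
merge 1/13 + 31/195 → 46/195
merge 37/195 + 46/195 → 83/195
merge 53/195 + 59/195 → 112/195
merge 83/195 + 112/195 → 1
L = 46/195 + 83/195 + 112/195 + 1 = 436/195 ≈ 2.236 bits/symbol.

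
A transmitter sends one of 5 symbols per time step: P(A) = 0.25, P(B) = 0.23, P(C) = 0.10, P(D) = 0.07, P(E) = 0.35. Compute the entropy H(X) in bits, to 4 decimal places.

H = −Σ pᵢ log₂ pᵢ.
−0.25·log₂(0.25) = 0.5000
−0.23·log₂(0.23) = 0.4877
−0.10·log₂(0.10) = 0.3322
−0.07·log₂(0.07) = 0.2686
−0.35·log₂(0.35) = 0.5301
Sum ≈ 2.1185 → 2.1185 bits.

2.1185 bits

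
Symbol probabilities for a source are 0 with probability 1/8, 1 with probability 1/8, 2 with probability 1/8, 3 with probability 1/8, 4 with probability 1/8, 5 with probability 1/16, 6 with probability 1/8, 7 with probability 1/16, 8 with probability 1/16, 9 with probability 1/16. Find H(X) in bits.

3.25 bits

Each probability is a power of 1/2, so log₂(1/p) is an integer.
H = Σ p·log₂(1/p) = 1/8·3 + 1/8·3 + 1/8·3 + 1/8·3 + 1/8·3 + 1/16·4 + 1/8·3 + 1/16·4 + 1/16·4 + 1/16·4 = 3.25 bits.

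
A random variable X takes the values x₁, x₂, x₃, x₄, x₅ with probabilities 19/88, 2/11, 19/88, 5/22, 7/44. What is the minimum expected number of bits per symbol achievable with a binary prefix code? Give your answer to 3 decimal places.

2.341 bits/symbol

Repeatedly combine the two least-probable nodes; the expected code length is the sum of the merged weights.
merge 7/44 + 2/11 → 15/44
merge 19/88 + 19/88 → 19/44
merge 5/22 + 15/44 → 25/44
merge 19/44 + 25/44 → 1
L = 15/44 + 19/44 + 25/44 + 1 = 103/44 ≈ 2.341 bits/symbol.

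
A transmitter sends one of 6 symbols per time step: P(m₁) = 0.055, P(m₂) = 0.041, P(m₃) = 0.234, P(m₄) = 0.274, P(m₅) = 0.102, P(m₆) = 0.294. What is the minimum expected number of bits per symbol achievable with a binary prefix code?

Repeatedly combine the two least-probable nodes; the expected code length is the sum of the merged weights.
merge 41/1000 + 11/200 → 12/125
merge 12/125 + 51/500 → 99/500
merge 99/500 + 117/500 → 54/125
merge 137/500 + 147/500 → 71/125
merge 54/125 + 71/125 → 1
L = 12/125 + 99/500 + 54/125 + 71/125 + 1 = 1147/500 = 2.294 bits/symbol.

2.294 bits/symbol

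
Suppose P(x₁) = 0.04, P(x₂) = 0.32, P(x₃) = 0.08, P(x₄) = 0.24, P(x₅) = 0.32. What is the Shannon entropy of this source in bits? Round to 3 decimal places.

2.023 bits

H = −Σ pᵢ log₂ pᵢ.
−0.04·log₂(0.04) = 0.1858
−0.32·log₂(0.32) = 0.5260
−0.08·log₂(0.08) = 0.2915
−0.24·log₂(0.24) = 0.4941
−0.32·log₂(0.32) = 0.5260
Sum ≈ 2.0235 → 2.023 bits.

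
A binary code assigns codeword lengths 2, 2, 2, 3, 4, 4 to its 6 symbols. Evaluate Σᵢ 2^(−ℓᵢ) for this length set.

With common denominator 2^4 = 16: Σ 2^(−ℓᵢ) = 4/16 + 4/16 + 4/16 + 2/16 + 1/16 + 1/16 = 16/16 = 1.

1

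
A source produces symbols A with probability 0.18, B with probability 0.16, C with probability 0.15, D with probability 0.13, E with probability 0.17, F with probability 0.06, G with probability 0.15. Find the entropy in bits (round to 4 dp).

2.7502 bits

H = −Σ pᵢ log₂ pᵢ.
−0.18·log₂(0.18) = 0.4453
−0.16·log₂(0.16) = 0.4230
−0.15·log₂(0.15) = 0.4105
−0.13·log₂(0.13) = 0.3826
−0.17·log₂(0.17) = 0.4346
−0.06·log₂(0.06) = 0.2435
−0.15·log₂(0.15) = 0.4105
Sum ≈ 2.7502 → 2.7502 bits.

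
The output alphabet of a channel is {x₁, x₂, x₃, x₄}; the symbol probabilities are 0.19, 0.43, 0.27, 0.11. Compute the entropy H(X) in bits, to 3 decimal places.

H = −Σ pᵢ log₂ pᵢ.
−0.19·log₂(0.19) = 0.4552
−0.43·log₂(0.43) = 0.5236
−0.27·log₂(0.27) = 0.5100
−0.11·log₂(0.11) = 0.3503
Sum ≈ 1.8391 → 1.839 bits.

1.839 bits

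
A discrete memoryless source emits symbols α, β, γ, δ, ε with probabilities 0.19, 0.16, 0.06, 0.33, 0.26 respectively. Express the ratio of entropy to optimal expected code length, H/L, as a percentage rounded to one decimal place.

97.1%

Entropy H = −Σ p log₂ p ≈ 2.1549 bits.
Huffman merges: 3/50+4/25→11/50; 19/100+11/50→41/100; 13/50+33/100→59/100; 41/100+59/100→1. L = 111/50 ≈ 2.2200.
Efficiency = H/L = 2.1549/2.2200 = 97.1%.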